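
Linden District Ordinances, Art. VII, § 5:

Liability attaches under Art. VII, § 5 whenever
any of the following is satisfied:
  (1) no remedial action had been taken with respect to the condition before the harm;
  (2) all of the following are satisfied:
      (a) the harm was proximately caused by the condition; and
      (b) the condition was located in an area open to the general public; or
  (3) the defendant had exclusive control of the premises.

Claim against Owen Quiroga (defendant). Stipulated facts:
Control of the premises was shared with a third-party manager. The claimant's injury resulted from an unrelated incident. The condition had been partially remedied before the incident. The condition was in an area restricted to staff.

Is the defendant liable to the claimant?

(1) no remedial action — fails.
(a) proximate cause — not met.
(b) public area — not met.
(2): F AND F → false.
(3) exclusive control — not met.
So Overall is not satisfied (F OR F OR F).

No — not liable.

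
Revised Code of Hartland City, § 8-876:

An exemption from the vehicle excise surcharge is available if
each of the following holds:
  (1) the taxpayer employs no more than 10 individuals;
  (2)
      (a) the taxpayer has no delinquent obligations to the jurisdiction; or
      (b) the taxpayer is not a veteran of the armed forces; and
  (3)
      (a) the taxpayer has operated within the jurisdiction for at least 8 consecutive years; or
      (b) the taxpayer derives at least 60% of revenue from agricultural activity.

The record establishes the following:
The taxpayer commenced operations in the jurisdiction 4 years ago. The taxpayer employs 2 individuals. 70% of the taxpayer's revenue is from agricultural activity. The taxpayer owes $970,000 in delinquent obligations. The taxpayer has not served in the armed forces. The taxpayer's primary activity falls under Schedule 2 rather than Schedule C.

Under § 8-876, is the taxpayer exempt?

Yes — exempt.

(1) ≤ 10 employees — met.
(a) no delinquency — not met.
(b) not (veteran) — satisfied.
So (2) is satisfied (F OR T).
(a) ≥ 8 yrs in jurisdiction — fails.
(b) ≥60% agricultural — holds.
So (3) is satisfied (F OR T).
So Overall is satisfied (T AND T AND T).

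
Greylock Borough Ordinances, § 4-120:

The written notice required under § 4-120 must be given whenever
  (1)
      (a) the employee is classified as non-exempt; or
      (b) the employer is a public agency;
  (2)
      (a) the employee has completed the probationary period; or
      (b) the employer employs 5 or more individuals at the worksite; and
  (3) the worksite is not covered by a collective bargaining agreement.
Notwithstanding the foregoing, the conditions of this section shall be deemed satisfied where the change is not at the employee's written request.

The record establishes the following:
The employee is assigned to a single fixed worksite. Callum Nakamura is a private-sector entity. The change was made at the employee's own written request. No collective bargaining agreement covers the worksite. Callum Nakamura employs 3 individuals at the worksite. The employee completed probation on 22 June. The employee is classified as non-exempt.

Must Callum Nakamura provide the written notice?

(a) non-exempt — holds.
(b) public agency — fails.
(1): T OR F → true.
(a) past probation — satisfied.
(b) ≥ 5 at site — not met.
(2): T OR F → true.
(3) no CBA — satisfied.
So Overall is satisfied (T AND T AND T).
Exception (not employee-requested) — not satisfied.
Result: main true OR exception false → true.

Yes — required.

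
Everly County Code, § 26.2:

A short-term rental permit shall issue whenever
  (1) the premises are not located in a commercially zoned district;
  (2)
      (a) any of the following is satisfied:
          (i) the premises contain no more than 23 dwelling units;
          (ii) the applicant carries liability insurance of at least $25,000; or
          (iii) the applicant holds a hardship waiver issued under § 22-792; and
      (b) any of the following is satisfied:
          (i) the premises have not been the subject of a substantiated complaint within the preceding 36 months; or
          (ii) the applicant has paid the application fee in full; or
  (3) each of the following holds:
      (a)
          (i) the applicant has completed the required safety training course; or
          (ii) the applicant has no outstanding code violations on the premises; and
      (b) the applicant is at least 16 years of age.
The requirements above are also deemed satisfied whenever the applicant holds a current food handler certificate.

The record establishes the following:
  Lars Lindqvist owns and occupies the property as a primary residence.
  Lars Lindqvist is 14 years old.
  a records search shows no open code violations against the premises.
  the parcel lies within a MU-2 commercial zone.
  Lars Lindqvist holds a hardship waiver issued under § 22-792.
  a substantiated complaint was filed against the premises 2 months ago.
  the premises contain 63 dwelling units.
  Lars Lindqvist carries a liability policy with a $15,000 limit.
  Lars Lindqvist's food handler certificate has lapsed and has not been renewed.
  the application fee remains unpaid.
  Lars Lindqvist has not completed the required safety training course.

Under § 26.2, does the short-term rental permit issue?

No — denied.

(1) not (commercially zoned) — not satisfied.
(i) ≤ 23 units — not met.
(ii) insurance ≥ $25,000 — not satisfied.
(iii) hardship waiver — met.
(a): F OR F OR T → true.
(i) no complaint in 36 mo. — not satisfied.
(ii) fee paid — not met.
(b): F OR F → false.
(2) = T AND F = false.
(i) safety training — not met.
(ii) no code violations — met.
(a): F OR T → true.
(b) age ≥ 16 — not met.
(3) = T AND F = false.
So Overall is not satisfied (F OR F OR F).
Exception (food handler cert.) — not satisfied.
Result: main false OR exception false → false.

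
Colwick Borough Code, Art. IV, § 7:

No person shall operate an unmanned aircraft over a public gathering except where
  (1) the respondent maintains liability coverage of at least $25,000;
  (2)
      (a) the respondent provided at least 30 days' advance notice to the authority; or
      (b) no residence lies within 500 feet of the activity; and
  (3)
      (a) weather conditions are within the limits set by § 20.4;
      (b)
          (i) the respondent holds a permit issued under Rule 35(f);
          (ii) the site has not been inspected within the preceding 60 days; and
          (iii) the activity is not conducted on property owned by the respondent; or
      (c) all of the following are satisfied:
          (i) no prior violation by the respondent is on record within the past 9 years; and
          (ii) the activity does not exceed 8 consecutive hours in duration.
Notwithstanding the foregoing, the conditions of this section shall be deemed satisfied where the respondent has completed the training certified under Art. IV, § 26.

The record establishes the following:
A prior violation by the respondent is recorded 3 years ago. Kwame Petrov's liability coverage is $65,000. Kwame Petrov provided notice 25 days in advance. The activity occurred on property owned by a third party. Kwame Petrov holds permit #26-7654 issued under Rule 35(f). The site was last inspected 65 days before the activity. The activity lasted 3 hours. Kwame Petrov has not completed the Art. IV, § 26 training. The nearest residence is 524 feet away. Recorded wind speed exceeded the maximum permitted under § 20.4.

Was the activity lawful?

(1) coverage ≥ $25,000 — met.
(a) ≥30 days' notice — not satisfied.
(b) no residence in 500 ft — met.
(2): F OR T → true.
(a) weather ok — not met.
(i) holds permit — holds.
(ii) not (site inspected) — satisfied.
(iii) not (own property) — met.
(b) = T AND T AND T = true.
(i) no prior violation — not met.
(ii) ≤ 8 hrs duration — met.
(c): F AND T → false.
(3): F OR T OR F → true.
So Overall is satisfied (T AND T AND T).
Exception (training certified) — not satisfied.
Result: main true OR exception false → true.

Yes — lawful.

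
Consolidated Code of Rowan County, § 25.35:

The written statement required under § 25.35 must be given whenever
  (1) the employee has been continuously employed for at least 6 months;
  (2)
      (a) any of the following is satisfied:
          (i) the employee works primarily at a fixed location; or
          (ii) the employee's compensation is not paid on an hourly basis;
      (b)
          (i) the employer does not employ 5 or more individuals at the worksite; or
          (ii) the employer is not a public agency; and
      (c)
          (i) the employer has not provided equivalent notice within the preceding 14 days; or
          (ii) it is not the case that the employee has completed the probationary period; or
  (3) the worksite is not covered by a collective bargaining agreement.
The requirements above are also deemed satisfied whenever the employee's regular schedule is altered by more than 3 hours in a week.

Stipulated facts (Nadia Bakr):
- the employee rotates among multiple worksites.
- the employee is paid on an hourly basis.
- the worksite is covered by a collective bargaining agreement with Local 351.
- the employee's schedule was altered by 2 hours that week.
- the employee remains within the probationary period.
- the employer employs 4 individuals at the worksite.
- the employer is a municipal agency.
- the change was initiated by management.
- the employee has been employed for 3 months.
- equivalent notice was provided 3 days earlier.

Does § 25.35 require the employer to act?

(1) tenure ≥ 6 mo. — not satisfied.
(i) fixed location — fails.
(ii) not (hourly-paid) — not satisfied.
(a) = F OR F = false.
(i) not (≥ 5 at site) — met.
(ii) not (public agency) — not satisfied.
(b): T OR F → true.
(i) no recent notice — not met.
(ii) not (past probation) — satisfied.
(c): F OR T → true.
(2) = F AND T AND T = false.
(3) no CBA — fails.
Overall: F OR F OR F → false.
Exception (schedule shift > 3h) — not satisfied.
Result: main false OR exception false → false.

No — not required.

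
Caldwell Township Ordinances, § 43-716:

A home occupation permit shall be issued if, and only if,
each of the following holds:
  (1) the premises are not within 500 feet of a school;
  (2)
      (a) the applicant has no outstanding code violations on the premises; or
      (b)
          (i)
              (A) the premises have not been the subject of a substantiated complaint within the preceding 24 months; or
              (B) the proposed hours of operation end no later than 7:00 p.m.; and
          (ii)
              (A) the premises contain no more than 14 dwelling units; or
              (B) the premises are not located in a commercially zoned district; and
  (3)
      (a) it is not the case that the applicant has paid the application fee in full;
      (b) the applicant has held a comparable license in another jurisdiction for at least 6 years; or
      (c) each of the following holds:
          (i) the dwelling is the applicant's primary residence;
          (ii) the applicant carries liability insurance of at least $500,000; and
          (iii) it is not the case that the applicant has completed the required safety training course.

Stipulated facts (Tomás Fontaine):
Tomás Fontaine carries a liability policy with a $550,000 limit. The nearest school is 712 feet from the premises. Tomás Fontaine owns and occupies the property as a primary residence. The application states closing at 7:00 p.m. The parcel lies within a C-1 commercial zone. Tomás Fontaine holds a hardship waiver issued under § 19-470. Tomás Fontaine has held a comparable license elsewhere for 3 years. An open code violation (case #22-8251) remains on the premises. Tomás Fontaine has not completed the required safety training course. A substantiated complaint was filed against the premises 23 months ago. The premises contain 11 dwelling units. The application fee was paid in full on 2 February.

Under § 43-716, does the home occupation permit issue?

(1) ≥500 ft from school — satisfied.
(a) no code violations — not met.
(A) no complaint in 24 mo. — not satisfied.
(B) closes by 7 p.m. — holds.
So (i) is satisfied (F OR T).
(A) ≤ 14 units — holds.
(B) not (commercially zoned) — fails.
So (ii) is satisfied (T OR F).
(b) = T AND T = true.
(2): F OR T → true.
(a) not (fee paid) — not met.
(b) prior license ≥ 6 yr — not satisfied.
(i) primary residence — satisfied.
(ii) insurance ≥ $500,000 — satisfied.
(iii) not (safety training) — met.
(c): T AND T AND T → true.
(3): F OR F OR T → true.
Overall: T AND T AND T → true.

Yes — granted.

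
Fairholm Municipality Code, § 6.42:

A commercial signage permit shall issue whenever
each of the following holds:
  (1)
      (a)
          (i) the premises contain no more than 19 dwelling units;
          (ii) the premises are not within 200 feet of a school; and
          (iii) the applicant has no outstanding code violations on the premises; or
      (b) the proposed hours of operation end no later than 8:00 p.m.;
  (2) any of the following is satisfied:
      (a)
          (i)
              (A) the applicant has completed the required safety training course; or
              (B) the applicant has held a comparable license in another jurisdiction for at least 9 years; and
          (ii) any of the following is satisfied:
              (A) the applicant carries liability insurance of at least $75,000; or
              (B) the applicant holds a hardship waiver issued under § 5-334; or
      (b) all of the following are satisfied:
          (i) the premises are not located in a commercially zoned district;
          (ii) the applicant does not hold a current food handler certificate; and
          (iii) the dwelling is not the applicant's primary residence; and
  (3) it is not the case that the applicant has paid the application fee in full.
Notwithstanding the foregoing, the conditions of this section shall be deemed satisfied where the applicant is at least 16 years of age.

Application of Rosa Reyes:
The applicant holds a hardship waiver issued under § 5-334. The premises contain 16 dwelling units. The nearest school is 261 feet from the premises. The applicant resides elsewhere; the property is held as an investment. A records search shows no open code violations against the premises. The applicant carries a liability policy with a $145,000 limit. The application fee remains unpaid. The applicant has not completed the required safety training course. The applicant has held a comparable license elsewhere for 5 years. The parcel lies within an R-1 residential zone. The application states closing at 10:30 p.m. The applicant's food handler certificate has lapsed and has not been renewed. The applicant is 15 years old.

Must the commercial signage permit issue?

(i) ≤ 19 units — met.
(ii) ≥200 ft from school — met.
(iii) no code violations — met.
(a): T AND T AND T → true.
(b) closes by 8 p.m. — not met.
(1) = T OR F = true.
(A) safety training — fails.
(B) prior license ≥ 9 yr — not satisfied.
(i): F OR F → false.
(A) insurance ≥ $75,000 — satisfied.
(B) hardship waiver — holds.
(ii): T OR T → true.
So (a) is not satisfied (F AND T).
(i) not (commercially zoned) — satisfied.
(ii) not (food handler cert.) — satisfied.
(iii) not (primary residence) — met.
(b): T AND T AND T → true.
So (2) is satisfied (F OR T).
(3) not (fee paid) — met.
So Overall is satisfied (T AND T AND T).
Exception (age ≥ 16) — not satisfied.
Result: main true OR exception false → true.

Yes — granted.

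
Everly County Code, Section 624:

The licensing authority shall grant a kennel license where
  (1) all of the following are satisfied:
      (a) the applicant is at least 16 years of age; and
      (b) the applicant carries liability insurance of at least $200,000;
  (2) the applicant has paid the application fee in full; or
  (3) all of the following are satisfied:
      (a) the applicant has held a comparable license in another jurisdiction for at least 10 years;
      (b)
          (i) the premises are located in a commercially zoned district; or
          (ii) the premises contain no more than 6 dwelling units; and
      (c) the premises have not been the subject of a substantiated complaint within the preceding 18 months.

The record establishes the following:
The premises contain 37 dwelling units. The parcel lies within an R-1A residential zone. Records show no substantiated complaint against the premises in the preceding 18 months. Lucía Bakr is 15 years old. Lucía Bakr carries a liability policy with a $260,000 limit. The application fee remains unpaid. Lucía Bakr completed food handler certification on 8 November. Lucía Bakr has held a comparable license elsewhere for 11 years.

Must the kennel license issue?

(a) age ≥ 16 — fails.
(b) insurance ≥ $200,000 — met.
(1) = F AND T = false.
(2) fee paid — not satisfied.
(a) prior license ≥ 10 yr — satisfied.
(i) commercially zoned — fails.
(ii) ≤ 6 units — not met.
(b) = F OR F = false.
(c) no complaint in 18 mo. — met.
So (3) is not satisfied (T AND F AND T).
Overall: F OR F OR F → false.

No — denied.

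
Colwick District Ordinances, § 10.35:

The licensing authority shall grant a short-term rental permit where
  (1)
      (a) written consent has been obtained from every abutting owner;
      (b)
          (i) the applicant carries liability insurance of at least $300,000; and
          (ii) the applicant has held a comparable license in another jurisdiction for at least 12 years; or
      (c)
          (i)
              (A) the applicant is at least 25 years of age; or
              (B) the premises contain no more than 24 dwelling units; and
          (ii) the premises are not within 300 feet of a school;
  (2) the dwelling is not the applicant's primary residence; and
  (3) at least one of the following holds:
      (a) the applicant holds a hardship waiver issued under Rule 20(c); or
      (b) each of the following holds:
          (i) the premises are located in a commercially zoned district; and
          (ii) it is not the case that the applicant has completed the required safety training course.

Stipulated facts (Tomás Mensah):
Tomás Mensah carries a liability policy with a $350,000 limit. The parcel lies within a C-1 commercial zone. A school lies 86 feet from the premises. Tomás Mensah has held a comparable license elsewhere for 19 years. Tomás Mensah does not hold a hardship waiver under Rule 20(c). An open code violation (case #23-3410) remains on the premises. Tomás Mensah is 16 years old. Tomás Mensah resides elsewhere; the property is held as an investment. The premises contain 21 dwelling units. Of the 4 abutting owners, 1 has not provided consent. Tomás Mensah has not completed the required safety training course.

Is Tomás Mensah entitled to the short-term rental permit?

Yes — granted.

(a) all abutters consent — not satisfied.
(i) insurance ≥ $300,000 — met.
(ii) prior license ≥ 12 yr — satisfied.
So (b) is satisfied (T AND T).
(A) age ≥ 25 — not satisfied.
(B) ≤ 24 units — satisfied.
(i) = F OR T = true.
(ii) ≥300 ft from school — not met.
(c) = T AND F = false.
(1): F OR T OR F → true.
(2) not (primary residence) — satisfied.
(a) hardship waiver — not met.
(i) commercially zoned — satisfied.
(ii) not (safety training) — satisfied.
So (b) is satisfied (T AND T).
(3): F OR T → true.
So Overall is satisfied (T AND T AND T).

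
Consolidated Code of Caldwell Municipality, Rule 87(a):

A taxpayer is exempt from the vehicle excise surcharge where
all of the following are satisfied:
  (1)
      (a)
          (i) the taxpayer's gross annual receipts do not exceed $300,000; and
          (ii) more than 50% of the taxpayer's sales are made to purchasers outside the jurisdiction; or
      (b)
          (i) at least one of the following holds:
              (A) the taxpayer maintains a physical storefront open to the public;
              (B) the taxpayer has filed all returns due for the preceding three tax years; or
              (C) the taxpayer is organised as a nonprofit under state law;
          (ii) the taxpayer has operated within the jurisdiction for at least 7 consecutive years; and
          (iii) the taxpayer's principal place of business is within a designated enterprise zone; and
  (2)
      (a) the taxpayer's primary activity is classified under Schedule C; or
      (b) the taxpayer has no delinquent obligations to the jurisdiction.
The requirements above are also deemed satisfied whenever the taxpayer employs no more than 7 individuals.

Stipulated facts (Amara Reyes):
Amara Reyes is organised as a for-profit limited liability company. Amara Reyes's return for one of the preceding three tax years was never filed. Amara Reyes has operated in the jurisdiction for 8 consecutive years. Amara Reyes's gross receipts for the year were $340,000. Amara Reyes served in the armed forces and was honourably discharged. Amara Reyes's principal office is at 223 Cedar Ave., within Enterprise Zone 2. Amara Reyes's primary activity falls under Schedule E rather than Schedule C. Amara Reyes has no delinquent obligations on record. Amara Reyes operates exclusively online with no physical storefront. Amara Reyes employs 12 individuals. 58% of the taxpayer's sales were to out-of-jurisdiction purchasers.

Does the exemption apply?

No — not exempt.

(i) receipts ≤ $300,000 — not satisfied.
(ii) >50% out-of-jur. sales — met.
So (a) is not satisfied (F AND T).
(A) has storefront — not satisfied.
(B) returns current — fails.
(C) nonprofit — not met.
(i) = F OR F OR F = false.
(ii) ≥ 7 yrs in jurisdiction — met.
(iii) in enterprise zone — holds.
So (b) is not satisfied (F AND T AND T).
(1): F OR F → false.
(a) Schedule C activity — not satisfied.
(b) no delinquency — met.
(2): F OR T → true.
Overall = F AND T = false.
Exception (≤ 7 employees) — not satisfied.
Result: main false OR exception false → false.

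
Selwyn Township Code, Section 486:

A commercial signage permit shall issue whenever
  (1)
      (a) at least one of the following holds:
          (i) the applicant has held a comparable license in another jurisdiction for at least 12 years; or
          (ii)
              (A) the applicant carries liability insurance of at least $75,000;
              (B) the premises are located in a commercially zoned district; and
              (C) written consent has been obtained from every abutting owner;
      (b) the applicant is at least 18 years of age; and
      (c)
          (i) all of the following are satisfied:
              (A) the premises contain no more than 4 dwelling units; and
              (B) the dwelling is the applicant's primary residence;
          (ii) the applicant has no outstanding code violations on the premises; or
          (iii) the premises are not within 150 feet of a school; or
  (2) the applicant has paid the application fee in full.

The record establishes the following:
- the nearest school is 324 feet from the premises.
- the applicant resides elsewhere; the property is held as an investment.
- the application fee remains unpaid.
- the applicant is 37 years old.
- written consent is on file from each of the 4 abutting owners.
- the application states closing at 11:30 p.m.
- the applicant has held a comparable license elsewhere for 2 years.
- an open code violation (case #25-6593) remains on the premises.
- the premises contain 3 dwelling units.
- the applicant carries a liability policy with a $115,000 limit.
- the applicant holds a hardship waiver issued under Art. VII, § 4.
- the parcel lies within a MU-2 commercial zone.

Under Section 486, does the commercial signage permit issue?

Yes — granted.

(i) prior license ≥ 12 yr — not met.
(A) insurance ≥ $75,000 — holds.
(B) commercially zoned — holds.
(C) all abutters consent — met.
So (ii) is satisfied (T AND T AND T).
(a) = F OR T = true.
(b) age ≥ 18 — satisfied.
(A) ≤ 4 units — holds.
(B) primary residence — not met.
So (i) is not satisfied (T AND F).
(ii) no code violations — fails.
(iii) ≥150 ft from school — met.
So (c) is satisfied (F OR F OR T).
(1) = T AND T AND T = true.
(2) fee paid — not satisfied.
Overall: T OR F → true.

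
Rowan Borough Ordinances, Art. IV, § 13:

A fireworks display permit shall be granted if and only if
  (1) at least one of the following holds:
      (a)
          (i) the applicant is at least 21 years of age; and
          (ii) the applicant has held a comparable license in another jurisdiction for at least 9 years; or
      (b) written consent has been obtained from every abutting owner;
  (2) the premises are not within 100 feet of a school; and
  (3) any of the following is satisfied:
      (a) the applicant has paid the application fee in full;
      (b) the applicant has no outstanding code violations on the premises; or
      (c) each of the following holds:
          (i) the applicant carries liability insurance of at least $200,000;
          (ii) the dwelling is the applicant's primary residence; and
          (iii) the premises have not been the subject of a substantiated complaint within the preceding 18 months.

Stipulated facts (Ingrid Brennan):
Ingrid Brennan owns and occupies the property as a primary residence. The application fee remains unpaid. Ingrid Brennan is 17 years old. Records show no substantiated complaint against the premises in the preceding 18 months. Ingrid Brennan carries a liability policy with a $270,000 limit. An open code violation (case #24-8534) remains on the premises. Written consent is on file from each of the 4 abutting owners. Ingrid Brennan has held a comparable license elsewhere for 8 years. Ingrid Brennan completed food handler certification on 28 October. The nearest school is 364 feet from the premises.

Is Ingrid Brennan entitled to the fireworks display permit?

Yes — granted.

(i) age ≥ 21 — fails.
(ii) prior license ≥ 9 yr — fails.
So (a) is not satisfied (F AND F).
(b) all abutters consent — met.
So (1) is satisfied (F OR T).
(2) ≥100 ft from school — satisfied.
(a) fee paid — not met.
(b) no code violations — not satisfied.
(i) insurance ≥ $200,000 — met.
(ii) primary residence — met.
(iii) no complaint in 18 mo. — met.
So (c) is satisfied (T AND T AND T).
So (3) is satisfied (F OR F OR T).
Overall = T AND T AND T = true.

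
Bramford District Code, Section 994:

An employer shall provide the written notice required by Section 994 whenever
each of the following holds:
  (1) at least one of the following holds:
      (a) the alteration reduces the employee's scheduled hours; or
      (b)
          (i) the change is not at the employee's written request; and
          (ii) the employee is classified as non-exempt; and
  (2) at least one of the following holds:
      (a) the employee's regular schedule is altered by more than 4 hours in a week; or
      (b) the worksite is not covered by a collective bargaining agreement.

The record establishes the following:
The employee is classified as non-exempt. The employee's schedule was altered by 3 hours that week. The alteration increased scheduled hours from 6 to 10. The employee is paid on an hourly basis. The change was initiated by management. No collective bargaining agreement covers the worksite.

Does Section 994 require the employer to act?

(a) hours reduced — not satisfied.
(i) not employee-requested — holds.
(ii) non-exempt — satisfied.
(b): T AND T → true.
(1): F OR T → true.
(a) schedule shift > 4h — not met.
(b) no CBA — holds.
(2): F OR T → true.
Overall = T AND T = true.

Yes — required.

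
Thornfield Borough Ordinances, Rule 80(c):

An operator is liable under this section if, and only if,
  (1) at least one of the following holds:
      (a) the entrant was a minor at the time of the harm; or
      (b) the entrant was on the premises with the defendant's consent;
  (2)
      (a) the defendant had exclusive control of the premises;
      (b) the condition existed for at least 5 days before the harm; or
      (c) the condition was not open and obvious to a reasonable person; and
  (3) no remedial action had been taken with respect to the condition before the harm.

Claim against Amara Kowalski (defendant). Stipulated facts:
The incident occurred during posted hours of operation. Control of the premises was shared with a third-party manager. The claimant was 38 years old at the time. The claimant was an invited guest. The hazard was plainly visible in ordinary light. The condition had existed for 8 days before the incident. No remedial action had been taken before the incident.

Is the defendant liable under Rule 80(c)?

(a) entrant a minor — not satisfied.
(b) consent to enter — holds.
So (1) is satisfied (F OR T).
(a) exclusive control — not met.
(b) condition ≥5 days old — satisfied.
(c) not open/obvious — fails.
(2) = F OR T OR F = true.
(3) no remedial action — met.
Overall = T AND T AND T = true.

Yes — liable.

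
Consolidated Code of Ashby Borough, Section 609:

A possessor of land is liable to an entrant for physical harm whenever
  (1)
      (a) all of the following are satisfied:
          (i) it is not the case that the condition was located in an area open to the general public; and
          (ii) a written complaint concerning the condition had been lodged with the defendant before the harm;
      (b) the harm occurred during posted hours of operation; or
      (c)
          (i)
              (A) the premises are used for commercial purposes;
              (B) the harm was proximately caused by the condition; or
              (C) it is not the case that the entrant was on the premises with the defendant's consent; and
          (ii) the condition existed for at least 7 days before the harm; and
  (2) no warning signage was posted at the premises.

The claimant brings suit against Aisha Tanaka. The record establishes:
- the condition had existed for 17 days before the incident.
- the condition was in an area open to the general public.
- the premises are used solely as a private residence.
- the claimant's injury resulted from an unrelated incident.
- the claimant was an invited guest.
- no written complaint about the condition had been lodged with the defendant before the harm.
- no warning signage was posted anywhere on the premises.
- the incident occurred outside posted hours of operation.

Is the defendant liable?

(i) not (public area) — not satisfied.
(ii) complaint lodged — not satisfied.
(a) = F AND F = false.
(b) during posted hours — not met.
(A) commercial use — fails.
(B) proximate cause — not satisfied.
(C) not (consent to enter) — fails.
(i): F OR F OR F → false.
(ii) condition ≥7 days old — satisfied.
(c) = F AND T = false.
So (1) is not satisfied (F OR F OR F).
(2) no signage posted — met.
So Overall is not satisfied (F AND T).

No — not liable.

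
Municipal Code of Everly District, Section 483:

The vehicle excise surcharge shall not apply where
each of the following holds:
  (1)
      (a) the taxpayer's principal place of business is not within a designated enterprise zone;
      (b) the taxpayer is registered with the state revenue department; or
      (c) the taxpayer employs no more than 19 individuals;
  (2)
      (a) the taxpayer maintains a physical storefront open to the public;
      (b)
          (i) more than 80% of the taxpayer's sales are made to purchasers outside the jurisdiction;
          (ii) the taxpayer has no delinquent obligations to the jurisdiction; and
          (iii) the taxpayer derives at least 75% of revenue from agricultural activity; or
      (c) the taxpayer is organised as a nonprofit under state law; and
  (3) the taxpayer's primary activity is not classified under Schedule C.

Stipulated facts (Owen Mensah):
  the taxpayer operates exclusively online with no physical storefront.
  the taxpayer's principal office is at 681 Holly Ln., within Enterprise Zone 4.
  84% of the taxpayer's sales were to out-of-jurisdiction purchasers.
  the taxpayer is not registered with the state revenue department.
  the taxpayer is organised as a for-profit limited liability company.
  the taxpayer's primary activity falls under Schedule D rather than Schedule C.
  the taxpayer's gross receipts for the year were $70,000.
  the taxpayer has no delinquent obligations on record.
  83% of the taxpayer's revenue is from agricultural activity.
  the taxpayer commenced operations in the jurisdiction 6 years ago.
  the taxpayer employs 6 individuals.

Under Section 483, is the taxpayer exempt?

Yes — exempt.

(a) not (in enterprise zone) — not satisfied.
(b) state-registered — not met.
(c) ≤ 19 employees — met.
So (1) is satisfied (F OR F OR T).
(a) has storefront — not met.
(i) >80% out-of-jur. sales — met.
(ii) no delinquency — satisfied.
(iii) ≥75% agricultural — holds.
(b): T AND T AND T → true.
(c) nonprofit — fails.
(2) = F OR T OR F = true.
(3) not (Schedule C activity) — holds.
So Overall is satisfied (T AND T AND T).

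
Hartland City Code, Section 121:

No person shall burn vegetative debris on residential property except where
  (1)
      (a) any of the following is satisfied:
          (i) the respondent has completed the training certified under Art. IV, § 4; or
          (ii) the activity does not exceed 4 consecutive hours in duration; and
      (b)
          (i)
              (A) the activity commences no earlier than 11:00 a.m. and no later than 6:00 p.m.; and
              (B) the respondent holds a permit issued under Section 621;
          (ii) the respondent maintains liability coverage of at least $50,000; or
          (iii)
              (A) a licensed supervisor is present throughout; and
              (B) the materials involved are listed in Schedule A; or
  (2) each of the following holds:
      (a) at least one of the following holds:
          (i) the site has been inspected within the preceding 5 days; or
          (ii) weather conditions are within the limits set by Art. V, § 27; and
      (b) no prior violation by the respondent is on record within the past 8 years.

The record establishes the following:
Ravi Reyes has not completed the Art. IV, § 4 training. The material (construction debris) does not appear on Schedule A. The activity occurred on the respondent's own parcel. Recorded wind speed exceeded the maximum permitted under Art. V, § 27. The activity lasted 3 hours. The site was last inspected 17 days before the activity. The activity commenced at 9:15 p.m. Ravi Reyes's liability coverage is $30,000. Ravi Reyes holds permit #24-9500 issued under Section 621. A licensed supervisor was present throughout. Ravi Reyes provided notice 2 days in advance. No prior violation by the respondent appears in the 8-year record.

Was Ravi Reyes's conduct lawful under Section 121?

No — unlawful.

(i) training certified — not met.
(ii) ≤ 4 hrs duration — satisfied.
So (a) is satisfied (F OR T).
(A) start within hours — fails.
(B) holds permit — satisfied.
(i) = F AND T = false.
(ii) coverage ≥ $50,000 — not satisfied.
(A) supervisor present — satisfied.
(B) Schedule A material — not met.
So (iii) is not satisfied (T AND F).
(b): F OR F OR F → false.
So (1) is not satisfied (T AND F).
(i) site inspected — not satisfied.
(ii) weather ok — not met.
(a): F OR F → false.
(b) no prior violation — holds.
(2) = F AND T = false.
Overall = F OR F = false.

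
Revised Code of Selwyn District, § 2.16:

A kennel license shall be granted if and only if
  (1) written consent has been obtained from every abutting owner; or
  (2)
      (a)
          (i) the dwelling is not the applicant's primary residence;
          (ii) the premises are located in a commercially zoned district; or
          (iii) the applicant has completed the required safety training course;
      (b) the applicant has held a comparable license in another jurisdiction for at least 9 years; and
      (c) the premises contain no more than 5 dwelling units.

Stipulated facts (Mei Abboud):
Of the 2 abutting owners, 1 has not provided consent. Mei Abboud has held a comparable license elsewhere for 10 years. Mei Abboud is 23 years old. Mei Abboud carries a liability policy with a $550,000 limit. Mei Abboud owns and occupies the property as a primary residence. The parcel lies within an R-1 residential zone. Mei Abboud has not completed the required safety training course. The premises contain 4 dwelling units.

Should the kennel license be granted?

No — denied.

(1) all abutters consent — not met.
(i) not (primary residence) — not met.
(ii) commercially zoned — not satisfied.
(iii) safety training — not satisfied.
(a) = F OR F OR F = false.
(b) prior license ≥ 9 yr — holds.
(c) ≤ 5 units — holds.
So (2) is not satisfied (F AND T AND T).
So Overall is not satisfied (F OR F).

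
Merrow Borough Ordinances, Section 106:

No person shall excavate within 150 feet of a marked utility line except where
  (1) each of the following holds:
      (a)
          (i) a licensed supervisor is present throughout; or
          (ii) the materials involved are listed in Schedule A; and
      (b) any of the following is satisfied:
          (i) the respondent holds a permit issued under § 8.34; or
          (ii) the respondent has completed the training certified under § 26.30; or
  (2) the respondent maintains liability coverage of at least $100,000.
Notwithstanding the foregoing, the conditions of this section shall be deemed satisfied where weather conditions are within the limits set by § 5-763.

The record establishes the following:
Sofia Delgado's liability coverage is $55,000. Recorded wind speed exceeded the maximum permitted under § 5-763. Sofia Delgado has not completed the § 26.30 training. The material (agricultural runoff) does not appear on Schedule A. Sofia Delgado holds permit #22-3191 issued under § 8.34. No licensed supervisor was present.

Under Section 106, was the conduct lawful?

No — unlawful.

(i) supervisor present — not satisfied.
(ii) Schedule A material — fails.
(a): F OR F → false.
(i) holds permit — satisfied.
(ii) training certified — not satisfied.
(b) = T OR F = true.
(1): F AND T → false.
(2) coverage ≥ $100,000 — fails.
So Overall is not satisfied (F OR F).
Exception (weather ok) — not satisfied.
Result: main false OR exception false → false.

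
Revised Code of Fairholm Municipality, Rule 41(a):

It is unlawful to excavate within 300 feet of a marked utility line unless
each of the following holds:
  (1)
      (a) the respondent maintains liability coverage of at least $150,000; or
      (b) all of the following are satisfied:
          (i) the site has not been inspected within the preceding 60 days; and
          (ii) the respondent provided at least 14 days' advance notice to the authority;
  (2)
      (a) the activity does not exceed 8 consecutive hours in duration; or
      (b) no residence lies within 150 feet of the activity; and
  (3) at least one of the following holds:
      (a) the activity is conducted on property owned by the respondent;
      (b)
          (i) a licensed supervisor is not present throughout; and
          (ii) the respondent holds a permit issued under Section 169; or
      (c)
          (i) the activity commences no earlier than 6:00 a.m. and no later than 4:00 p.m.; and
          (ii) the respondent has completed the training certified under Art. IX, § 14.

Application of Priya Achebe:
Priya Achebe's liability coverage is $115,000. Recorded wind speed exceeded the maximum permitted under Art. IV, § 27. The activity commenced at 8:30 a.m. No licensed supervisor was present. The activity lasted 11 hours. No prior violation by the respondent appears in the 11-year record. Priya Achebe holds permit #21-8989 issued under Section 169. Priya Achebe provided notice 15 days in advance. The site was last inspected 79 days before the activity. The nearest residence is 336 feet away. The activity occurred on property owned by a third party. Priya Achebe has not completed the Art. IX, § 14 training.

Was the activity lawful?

Yes — lawful.

(a) coverage ≥ $150,000 — not met.
(i) not (site inspected) — holds.
(ii) ≥14 days' notice — holds.
(b) = T AND T = true.
(1): F OR T → true.
(a) ≤ 8 hrs duration — not met.
(b) no residence in 150 ft — holds.
So (2) is satisfied (F OR T).
(a) own property — not satisfied.
(i) not (supervisor present) — met.
(ii) holds permit — satisfied.
So (b) is satisfied (T AND T).
(i) start within hours — satisfied.
(ii) training certified — not met.
(c): T AND F → false.
So (3) is satisfied (F OR T OR F).
So Overall is satisfied (T AND T AND T).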